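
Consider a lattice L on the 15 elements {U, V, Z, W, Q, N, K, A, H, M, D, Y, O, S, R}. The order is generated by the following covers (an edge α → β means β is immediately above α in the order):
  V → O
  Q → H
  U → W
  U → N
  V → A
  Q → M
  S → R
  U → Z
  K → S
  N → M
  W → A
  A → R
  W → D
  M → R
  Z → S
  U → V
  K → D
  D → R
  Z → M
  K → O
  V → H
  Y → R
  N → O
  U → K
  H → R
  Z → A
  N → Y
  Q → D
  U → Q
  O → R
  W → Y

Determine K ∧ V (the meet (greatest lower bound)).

U

Common lower bounds of {K, V}: U.
The greatest among these is U.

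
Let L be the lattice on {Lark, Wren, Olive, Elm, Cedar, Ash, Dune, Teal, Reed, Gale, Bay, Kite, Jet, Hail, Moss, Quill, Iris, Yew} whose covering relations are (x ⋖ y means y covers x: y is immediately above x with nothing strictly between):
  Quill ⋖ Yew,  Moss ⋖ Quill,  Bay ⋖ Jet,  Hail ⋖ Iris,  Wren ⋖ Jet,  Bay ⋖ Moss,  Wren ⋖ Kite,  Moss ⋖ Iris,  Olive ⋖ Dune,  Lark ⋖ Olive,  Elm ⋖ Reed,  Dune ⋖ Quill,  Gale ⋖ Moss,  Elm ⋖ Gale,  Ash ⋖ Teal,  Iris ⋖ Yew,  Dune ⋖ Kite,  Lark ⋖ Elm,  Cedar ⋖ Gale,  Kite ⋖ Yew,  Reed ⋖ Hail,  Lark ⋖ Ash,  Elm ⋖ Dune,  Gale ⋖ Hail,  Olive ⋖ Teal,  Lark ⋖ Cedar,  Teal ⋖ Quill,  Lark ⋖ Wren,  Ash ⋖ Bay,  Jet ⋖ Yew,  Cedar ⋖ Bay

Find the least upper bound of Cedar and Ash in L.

Common upper bounds of {Cedar, Ash}: Bay, Iris, Jet, Moss, Quill, Yew.
The least among these is Bay.

Bay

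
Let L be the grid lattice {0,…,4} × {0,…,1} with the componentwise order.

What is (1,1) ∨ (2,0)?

In a product of chains, the join is componentwise max, giving (2,1).

(2,1)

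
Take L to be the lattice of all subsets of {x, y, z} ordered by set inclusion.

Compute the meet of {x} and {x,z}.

Under ⊆, meet is intersection: {x} ∩ {x,z} = {x}.

{x}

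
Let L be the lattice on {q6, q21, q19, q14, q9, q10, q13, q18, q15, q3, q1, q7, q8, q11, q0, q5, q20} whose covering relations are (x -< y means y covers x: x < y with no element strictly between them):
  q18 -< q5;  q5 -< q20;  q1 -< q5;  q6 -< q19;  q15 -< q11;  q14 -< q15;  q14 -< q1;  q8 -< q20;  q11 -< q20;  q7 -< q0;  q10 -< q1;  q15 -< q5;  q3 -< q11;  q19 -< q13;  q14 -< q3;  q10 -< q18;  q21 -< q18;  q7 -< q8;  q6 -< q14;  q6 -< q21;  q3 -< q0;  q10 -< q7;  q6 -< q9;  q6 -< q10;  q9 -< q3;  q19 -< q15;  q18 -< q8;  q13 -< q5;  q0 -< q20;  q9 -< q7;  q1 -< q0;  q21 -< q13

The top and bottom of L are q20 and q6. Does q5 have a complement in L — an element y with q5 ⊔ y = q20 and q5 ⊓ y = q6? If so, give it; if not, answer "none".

Need y with q5 ∨ y = q20 and q5 ∧ y = q6.
Checking each element gives: q9.

q9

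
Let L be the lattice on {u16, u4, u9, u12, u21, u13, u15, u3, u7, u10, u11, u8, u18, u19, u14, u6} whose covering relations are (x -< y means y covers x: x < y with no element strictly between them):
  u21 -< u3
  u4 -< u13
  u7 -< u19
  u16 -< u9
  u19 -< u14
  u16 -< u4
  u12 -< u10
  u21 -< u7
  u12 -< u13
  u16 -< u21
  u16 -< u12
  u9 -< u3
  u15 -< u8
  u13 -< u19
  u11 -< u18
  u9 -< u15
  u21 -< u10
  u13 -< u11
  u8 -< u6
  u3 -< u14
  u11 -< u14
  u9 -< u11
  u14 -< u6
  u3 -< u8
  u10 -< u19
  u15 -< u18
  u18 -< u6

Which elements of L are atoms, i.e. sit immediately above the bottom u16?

u12, u21, u4, u9

The atoms are exactly the elements that cover u16: u12, u21, u4, u9.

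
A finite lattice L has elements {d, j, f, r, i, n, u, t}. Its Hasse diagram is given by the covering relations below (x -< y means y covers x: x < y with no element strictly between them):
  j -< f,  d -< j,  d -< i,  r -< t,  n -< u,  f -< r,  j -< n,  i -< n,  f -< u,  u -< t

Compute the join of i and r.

t

Common upper bounds of {i, r}: t.
The least among these is t.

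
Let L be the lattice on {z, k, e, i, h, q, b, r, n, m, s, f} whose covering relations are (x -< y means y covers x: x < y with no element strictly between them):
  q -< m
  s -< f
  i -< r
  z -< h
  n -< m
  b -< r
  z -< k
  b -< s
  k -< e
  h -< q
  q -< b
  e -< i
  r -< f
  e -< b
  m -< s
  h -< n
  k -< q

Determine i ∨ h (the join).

Common upper bounds of {i, h}: f, r.
The least among these is r.

r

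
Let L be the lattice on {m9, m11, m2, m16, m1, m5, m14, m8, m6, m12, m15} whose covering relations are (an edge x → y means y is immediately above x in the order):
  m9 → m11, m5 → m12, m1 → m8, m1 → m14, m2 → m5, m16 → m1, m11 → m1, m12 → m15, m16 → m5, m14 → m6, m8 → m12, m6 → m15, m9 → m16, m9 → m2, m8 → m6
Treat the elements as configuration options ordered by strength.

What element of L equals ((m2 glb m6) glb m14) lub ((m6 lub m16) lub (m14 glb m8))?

m6

m2 ∧ m6 = m9
m9 ∧ m14 = m9
m6 ∨ m16 = m6
m14 ∧ m8 = m1
m6 ∨ m1 = m6
m9 ∨ m6 = m6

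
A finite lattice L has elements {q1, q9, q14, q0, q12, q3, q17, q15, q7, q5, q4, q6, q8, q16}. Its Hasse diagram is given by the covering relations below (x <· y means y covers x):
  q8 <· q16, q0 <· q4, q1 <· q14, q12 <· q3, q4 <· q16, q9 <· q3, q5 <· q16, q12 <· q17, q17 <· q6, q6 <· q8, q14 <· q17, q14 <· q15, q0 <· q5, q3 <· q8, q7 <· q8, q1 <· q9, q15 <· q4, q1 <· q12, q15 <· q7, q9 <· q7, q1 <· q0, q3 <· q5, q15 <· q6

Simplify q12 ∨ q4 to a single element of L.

q16

q12 ∨ q4 = q16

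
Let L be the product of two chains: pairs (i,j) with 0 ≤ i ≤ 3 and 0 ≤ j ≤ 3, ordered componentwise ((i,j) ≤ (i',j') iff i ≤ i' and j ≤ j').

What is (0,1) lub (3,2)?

(3,2)

Common upper bounds of {(0,1), (3,2)}: (3,2), (3,3).
The least among these is (3,2).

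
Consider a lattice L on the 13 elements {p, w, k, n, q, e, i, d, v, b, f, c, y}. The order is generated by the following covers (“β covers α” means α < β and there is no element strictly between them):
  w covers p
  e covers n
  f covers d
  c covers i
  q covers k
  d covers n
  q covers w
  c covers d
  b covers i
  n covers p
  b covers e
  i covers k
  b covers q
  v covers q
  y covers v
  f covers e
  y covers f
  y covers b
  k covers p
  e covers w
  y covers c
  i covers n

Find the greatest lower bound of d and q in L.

p

Common lower bounds of {d, q}: p.
The greatest among these is p.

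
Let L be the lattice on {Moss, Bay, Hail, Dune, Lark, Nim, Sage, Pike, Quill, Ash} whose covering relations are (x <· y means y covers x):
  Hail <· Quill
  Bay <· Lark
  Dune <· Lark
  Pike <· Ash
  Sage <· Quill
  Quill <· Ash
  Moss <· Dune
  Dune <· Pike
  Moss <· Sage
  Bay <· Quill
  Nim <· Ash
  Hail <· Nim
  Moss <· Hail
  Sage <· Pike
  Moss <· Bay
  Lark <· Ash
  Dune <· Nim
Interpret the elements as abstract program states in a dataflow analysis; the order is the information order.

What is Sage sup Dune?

Common upper bounds of {Sage, Dune}: Ash, Pike.
The least among these is Pike.

Pike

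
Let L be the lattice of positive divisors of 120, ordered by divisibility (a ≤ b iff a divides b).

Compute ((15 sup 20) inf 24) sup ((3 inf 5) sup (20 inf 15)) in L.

60

15 ∨ 20 = 60
60 ∧ 24 = 12
3 ∧ 5 = 1
20 ∧ 15 = 5
1 ∨ 5 = 5
12 ∨ 5 = 60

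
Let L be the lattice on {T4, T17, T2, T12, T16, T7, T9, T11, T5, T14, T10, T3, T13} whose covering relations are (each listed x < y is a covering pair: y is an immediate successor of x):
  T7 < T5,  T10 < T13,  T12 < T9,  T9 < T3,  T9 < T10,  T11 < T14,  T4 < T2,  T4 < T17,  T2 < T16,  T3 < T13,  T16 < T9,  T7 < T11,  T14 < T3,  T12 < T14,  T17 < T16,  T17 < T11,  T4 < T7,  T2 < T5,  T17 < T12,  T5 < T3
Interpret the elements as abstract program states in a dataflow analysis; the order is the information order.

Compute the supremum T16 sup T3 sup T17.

T3

Common upper bounds of {T16, T3, T17}: T13, T3.
The least among these is T3.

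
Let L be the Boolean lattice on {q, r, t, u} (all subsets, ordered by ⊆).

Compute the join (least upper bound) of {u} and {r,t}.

{r,t,u}

Under ⊆, join is union: {u} ∪ {r,t} = {r,t,u}.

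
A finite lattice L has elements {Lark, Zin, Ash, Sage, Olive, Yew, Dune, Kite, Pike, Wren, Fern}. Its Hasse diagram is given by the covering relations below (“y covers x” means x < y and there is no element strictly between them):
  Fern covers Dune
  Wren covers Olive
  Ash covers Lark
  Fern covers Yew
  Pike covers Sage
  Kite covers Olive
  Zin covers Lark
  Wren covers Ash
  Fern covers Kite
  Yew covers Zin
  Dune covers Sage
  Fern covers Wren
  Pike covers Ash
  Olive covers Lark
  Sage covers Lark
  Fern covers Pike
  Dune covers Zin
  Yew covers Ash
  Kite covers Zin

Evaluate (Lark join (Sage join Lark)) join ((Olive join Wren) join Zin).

Sage ∨ Lark = Sage
Lark ∨ Sage = Sage
Olive ∨ Wren = Wren
Wren ∨ Zin = Fern
Sage ∨ Fern = Fern

Fern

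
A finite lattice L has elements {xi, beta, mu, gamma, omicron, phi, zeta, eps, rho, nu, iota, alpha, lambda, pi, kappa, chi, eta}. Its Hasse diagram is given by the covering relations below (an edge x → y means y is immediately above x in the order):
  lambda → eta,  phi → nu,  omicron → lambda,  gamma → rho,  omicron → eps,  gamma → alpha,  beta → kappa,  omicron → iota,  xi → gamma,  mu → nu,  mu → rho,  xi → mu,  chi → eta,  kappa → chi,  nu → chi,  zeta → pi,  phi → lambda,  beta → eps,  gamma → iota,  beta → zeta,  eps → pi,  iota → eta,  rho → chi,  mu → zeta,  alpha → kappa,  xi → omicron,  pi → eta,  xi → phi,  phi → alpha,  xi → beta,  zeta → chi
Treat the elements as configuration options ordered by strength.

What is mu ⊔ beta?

Common upper bounds of {mu, beta}: chi, eta, pi, zeta.
The least among these is zeta.

zeta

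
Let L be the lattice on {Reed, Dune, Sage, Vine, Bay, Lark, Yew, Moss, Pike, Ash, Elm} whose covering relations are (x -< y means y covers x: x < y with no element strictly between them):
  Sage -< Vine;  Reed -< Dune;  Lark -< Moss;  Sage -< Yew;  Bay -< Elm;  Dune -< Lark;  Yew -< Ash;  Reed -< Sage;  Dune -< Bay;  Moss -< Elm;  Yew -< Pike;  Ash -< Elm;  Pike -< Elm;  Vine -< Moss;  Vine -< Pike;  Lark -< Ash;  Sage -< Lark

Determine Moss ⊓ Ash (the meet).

Lark

Common lower bounds of {Moss, Ash}: Dune, Lark, Reed, Sage.
The greatest among these is Lark.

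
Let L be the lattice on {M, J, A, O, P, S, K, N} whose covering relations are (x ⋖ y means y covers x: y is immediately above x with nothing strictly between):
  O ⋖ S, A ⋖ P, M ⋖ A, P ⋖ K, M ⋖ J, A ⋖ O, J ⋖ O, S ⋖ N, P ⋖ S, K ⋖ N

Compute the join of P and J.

Common upper bounds of {P, J}: N, S.
The least among these is S.

S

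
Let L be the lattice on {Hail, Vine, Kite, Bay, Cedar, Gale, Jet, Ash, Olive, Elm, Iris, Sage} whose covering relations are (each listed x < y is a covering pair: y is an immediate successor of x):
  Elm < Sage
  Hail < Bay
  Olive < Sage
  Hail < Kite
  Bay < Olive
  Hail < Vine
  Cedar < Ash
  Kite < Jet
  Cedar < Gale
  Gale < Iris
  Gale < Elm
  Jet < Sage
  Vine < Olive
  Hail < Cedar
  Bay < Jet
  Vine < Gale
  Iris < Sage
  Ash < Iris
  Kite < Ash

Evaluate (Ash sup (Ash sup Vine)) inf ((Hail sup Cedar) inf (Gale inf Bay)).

Ash ∨ Vine = Iris
Ash ∨ Iris = Iris
Hail ∨ Cedar = Cedar
Gale ∧ Bay = Hail
Cedar ∧ Hail = Hail
Iris ∧ Hail = Hail

Hail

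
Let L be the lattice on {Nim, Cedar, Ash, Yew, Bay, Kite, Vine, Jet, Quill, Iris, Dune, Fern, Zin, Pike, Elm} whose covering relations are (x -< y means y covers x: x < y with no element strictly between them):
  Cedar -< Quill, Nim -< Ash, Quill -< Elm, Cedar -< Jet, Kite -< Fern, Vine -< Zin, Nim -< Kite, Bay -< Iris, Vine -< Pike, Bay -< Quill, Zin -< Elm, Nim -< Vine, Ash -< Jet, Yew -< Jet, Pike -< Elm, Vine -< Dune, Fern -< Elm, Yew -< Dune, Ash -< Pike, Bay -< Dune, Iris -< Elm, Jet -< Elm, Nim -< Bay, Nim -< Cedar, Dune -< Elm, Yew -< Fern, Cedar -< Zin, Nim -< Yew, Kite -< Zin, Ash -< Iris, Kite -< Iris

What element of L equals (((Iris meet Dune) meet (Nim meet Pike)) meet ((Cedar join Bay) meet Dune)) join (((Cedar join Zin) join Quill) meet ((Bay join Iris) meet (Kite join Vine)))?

Kite

Iris ∧ Dune = Bay
Nim ∧ Pike = Nim
Bay ∧ Nim = Nim
Cedar ∨ Bay = Quill
Quill ∧ Dune = Bay
Nim ∧ Bay = Nim
Cedar ∨ Zin = Zin
Zin ∨ Quill = Elm
Bay ∨ Iris = Iris
Kite ∨ Vine = Zin
Iris ∧ Zin = Kite
Elm ∧ Kite = Kite
Nim ∨ Kite = Kite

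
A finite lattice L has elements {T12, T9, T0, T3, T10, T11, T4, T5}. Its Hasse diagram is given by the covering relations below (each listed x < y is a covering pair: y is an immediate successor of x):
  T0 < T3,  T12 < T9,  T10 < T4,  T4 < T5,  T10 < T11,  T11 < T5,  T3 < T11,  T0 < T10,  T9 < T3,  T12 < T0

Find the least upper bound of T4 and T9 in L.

T5

Common upper bounds of {T4, T9}: T5.
The least among these is T5.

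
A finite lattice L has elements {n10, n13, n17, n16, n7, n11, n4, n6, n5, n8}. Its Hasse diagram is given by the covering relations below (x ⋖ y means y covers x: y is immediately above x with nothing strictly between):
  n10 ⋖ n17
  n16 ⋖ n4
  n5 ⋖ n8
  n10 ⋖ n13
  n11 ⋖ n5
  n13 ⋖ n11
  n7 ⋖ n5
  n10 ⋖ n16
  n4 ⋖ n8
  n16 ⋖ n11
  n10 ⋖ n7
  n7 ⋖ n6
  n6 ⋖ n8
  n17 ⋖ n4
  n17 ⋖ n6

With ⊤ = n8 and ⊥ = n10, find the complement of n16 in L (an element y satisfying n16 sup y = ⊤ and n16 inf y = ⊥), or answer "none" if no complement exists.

n6

Need y with n16 ∨ y = n8 and n16 ∧ y = n10.
Checking each element gives: n6.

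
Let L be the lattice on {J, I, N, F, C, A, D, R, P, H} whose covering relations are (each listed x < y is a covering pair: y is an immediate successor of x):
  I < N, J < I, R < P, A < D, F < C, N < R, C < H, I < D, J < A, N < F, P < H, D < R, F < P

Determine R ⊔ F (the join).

Common upper bounds of {R, F}: H, P.
The least among these is P.

P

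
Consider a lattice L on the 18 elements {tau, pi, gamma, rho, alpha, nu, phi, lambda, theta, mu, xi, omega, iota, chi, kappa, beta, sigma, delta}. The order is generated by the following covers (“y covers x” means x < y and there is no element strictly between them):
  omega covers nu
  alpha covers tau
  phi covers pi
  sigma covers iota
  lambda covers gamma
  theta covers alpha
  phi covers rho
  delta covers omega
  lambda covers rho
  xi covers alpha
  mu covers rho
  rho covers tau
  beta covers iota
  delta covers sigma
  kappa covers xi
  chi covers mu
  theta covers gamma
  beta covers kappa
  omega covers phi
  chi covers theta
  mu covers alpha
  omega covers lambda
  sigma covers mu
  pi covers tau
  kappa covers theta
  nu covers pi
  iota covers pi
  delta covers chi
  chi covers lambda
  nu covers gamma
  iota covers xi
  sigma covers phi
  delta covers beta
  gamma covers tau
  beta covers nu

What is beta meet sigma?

iota

Common lower bounds of {beta, sigma}: alpha, iota, pi, tau, xi.
The greatest among these is iota.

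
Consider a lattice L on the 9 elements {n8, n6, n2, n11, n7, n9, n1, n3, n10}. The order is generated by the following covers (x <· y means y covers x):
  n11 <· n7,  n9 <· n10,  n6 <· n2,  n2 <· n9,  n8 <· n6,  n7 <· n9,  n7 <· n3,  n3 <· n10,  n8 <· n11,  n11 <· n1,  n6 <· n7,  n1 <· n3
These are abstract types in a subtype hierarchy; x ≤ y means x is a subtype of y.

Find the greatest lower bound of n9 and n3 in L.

n7

Common lower bounds of {n9, n3}: n11, n6, n7, n8.
The greatest among these is n7.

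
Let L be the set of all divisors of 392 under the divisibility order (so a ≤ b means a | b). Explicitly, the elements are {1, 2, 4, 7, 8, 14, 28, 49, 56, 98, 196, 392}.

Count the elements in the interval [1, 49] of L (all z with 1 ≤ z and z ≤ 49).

The interval [1, 49] = {1, 49, 7}, which has 3 elements.

3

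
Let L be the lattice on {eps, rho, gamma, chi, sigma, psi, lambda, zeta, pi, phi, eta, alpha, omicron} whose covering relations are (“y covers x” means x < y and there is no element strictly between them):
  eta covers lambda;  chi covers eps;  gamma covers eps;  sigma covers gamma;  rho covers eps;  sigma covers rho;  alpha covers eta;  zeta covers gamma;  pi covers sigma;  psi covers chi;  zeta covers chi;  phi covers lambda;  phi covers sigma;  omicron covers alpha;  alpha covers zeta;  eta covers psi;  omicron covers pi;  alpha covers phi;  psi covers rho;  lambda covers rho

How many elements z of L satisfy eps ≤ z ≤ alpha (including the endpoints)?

The interval [eps, alpha] = {alpha, chi, eps, eta, gamma, lambda, phi, psi, rho, sigma, zeta}, which has 11 elements.

11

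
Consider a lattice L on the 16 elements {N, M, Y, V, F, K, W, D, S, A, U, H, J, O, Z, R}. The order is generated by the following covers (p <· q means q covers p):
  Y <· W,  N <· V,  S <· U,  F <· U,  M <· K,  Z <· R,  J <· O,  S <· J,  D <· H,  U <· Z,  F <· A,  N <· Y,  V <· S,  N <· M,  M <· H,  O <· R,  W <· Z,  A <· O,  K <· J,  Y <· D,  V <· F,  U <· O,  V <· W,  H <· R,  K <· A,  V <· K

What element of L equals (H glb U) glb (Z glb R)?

H ∧ U = N
Z ∧ R = Z
N ∧ Z = N

N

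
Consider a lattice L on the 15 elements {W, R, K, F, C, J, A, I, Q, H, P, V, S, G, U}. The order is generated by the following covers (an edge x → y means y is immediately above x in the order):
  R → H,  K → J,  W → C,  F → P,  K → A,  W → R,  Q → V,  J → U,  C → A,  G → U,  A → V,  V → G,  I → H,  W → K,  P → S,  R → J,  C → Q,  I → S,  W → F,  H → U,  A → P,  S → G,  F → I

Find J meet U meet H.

Common lower bounds of {J, U, H}: R, W.
The greatest among these is R.

R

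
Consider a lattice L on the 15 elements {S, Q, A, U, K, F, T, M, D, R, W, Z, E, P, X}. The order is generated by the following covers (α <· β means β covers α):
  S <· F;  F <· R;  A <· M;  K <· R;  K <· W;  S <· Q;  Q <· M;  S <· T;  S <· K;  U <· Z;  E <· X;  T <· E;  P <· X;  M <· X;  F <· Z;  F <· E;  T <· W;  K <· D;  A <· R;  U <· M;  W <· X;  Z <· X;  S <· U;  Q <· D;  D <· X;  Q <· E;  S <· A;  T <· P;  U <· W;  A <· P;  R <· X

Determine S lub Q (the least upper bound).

Q

Common upper bounds of {S, Q}: D, E, M, Q, X.
The least among these is Q.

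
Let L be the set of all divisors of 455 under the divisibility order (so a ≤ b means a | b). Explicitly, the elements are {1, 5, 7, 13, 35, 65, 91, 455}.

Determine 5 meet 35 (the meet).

5

In the divisibility order, the meet is the greatest common divisor: gcd(5, 35) = 5.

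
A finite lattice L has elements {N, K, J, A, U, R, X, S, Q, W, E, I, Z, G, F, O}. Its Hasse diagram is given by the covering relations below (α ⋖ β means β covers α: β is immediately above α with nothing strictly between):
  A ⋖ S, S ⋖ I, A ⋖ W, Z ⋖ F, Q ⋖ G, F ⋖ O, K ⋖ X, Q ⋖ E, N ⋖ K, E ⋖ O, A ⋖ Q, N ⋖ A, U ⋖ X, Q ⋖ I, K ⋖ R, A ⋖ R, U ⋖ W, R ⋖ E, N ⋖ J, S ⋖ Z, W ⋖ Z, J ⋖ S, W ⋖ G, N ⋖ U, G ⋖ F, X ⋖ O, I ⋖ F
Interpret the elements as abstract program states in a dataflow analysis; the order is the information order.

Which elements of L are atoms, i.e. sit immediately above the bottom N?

A, J, K, U

The atoms are exactly the elements that cover N: A, J, K, U.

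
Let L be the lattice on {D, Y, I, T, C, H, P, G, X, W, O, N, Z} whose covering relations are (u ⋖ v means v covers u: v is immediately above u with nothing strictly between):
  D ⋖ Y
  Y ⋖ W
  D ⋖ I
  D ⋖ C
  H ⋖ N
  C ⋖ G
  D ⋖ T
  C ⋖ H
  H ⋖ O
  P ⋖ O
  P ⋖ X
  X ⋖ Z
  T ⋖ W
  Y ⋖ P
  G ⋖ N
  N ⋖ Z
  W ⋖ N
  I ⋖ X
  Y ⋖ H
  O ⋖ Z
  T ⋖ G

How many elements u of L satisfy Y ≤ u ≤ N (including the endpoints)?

4

The interval [Y, N] = {H, N, W, Y}, which has 4 elements.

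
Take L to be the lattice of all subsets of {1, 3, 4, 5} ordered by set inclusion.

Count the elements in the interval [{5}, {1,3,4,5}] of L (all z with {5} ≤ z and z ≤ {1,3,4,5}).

The interval [{5}, {1,3,4,5}] = {{1,3,4,5}, {1,3,5}, {1,4,5}, {1,5}, {3,4,5}, {3,5}, {4,5}, {5}}, which has 8 elements.

8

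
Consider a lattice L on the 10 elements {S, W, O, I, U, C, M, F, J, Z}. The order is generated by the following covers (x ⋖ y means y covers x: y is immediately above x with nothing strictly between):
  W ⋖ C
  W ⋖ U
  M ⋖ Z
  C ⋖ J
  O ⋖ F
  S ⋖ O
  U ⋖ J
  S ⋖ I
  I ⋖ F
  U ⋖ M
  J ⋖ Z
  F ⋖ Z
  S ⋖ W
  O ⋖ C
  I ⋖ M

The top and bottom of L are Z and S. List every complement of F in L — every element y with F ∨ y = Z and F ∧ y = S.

Need y with F ∨ y = Z and F ∧ y = S.
Checking each element gives: U, W.

U, W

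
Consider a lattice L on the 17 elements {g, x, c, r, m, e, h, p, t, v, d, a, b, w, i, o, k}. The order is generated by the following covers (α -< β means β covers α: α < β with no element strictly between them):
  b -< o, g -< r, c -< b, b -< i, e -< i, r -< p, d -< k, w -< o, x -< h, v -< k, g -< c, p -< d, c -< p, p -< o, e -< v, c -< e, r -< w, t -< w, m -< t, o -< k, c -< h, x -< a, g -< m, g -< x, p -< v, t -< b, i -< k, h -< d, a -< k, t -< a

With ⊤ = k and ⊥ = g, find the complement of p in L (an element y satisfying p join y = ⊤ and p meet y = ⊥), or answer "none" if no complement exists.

Need y with p ∨ y = k and p ∧ y = g.
Checking each element gives: a.

a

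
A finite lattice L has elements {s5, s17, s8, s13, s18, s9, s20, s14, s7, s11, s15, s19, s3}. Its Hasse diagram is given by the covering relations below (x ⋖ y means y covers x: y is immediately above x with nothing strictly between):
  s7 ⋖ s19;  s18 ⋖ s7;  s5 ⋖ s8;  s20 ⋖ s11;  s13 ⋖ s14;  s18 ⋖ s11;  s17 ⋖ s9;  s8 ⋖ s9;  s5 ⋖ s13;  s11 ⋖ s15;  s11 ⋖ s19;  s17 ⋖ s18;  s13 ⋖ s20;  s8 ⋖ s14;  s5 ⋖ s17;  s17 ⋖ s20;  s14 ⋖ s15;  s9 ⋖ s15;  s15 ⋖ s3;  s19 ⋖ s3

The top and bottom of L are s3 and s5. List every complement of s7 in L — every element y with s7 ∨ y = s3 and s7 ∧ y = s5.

Need y with s7 ∨ y = s3 and s7 ∧ y = s5.
Checking each element gives: s14, s8.

s14, s8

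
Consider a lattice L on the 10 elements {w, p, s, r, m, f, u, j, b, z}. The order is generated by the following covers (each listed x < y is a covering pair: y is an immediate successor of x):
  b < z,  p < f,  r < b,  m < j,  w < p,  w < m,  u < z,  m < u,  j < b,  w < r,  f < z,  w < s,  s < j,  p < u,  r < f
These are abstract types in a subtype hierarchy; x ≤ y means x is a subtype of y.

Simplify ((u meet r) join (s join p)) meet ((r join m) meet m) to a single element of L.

m

u ∧ r = w
s ∨ p = z
w ∨ z = z
r ∨ m = b
b ∧ m = m
z ∧ m = m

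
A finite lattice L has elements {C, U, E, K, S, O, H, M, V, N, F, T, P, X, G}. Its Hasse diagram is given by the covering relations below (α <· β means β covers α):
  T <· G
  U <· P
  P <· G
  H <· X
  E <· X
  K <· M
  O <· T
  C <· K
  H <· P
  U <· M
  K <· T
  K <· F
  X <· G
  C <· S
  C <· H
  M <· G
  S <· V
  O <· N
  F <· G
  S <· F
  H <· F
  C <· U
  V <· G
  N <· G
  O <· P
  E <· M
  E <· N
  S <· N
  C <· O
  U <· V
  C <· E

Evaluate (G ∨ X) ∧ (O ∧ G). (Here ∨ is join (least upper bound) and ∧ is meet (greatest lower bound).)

O

G ∨ X = G
O ∧ G = O
G ∧ O = O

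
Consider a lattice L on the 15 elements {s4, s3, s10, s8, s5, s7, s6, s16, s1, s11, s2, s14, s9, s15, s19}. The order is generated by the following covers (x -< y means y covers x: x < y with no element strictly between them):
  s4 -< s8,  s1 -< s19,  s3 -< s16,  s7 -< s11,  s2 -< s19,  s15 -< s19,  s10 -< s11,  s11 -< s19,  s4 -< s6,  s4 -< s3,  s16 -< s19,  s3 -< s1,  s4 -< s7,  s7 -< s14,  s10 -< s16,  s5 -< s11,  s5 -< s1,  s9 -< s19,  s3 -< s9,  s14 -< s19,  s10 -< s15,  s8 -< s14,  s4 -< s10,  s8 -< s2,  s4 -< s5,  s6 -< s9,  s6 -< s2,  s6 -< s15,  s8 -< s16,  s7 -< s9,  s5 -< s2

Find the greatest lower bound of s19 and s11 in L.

s11

Common lower bounds of {s19, s11}: s10, s11, s4, s5, s7.
The greatest among these is s11.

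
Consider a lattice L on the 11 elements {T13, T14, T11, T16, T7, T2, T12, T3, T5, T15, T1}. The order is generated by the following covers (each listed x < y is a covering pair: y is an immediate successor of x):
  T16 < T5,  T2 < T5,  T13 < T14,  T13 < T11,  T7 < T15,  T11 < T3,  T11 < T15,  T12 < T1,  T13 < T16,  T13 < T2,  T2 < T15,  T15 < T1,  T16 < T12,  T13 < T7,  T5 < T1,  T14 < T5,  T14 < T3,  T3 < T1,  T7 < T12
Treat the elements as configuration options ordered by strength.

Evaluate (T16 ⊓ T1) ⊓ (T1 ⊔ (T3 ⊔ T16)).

T16

T16 ∧ T1 = T16
T3 ∨ T16 = T1
T1 ∨ T1 = T1
T16 ∧ T1 = T16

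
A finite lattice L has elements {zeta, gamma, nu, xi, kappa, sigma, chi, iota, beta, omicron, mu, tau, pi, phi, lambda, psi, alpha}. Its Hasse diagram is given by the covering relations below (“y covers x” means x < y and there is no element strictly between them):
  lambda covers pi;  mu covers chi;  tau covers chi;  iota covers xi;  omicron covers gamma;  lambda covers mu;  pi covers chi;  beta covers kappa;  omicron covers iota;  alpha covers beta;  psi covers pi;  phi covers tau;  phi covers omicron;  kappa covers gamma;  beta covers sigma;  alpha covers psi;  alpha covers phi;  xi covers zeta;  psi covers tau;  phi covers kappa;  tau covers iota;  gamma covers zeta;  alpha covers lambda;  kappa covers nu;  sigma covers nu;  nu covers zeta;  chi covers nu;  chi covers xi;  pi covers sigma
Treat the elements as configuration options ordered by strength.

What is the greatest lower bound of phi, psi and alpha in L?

tau

Common lower bounds of {phi, psi, alpha}: chi, iota, nu, tau, xi, zeta.
The greatest among these is tau.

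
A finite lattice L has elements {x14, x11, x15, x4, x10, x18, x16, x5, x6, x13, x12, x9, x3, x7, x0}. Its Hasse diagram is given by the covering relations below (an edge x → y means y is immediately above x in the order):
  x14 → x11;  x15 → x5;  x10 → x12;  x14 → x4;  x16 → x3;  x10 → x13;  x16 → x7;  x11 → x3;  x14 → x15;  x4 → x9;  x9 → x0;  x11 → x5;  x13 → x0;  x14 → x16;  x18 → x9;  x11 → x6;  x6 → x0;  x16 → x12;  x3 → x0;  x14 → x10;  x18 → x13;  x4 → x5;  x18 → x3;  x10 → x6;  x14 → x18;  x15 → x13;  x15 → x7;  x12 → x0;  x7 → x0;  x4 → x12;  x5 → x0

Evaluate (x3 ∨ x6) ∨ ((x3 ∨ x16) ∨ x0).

x3 ∨ x6 = x0
x3 ∨ x16 = x3
x3 ∨ x0 = x0
x0 ∨ x0 = x0

x0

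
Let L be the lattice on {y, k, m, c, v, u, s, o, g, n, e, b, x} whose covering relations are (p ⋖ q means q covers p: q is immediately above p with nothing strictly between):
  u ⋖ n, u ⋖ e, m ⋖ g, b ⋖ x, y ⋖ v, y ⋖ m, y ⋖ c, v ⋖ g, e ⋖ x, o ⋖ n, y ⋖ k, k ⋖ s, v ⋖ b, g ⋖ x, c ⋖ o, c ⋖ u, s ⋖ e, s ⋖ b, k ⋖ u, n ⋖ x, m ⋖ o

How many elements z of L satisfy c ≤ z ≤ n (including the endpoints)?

The interval [c, n] = {c, n, o, u}, which has 4 elements.

4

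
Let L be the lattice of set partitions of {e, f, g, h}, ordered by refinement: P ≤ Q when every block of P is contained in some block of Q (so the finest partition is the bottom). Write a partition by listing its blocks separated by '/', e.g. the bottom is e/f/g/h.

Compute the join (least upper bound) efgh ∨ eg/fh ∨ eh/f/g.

efgh

The join of efgh, eg/fh, eh/f/g merges any blocks that overlap across the partitions, giving efgh.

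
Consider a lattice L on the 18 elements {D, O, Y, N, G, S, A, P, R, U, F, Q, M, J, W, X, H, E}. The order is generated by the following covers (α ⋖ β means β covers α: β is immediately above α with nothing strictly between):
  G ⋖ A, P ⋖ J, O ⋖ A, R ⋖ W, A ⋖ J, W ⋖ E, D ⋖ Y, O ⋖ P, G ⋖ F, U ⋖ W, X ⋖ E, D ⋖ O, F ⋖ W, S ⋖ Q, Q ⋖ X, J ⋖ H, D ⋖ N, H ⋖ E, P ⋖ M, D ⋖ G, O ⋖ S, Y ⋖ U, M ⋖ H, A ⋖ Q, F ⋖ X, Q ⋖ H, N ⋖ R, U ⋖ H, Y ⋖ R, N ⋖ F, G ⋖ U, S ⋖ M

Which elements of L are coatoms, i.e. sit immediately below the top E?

The coatoms are exactly the elements covered by E: H, W, X.

H, W, X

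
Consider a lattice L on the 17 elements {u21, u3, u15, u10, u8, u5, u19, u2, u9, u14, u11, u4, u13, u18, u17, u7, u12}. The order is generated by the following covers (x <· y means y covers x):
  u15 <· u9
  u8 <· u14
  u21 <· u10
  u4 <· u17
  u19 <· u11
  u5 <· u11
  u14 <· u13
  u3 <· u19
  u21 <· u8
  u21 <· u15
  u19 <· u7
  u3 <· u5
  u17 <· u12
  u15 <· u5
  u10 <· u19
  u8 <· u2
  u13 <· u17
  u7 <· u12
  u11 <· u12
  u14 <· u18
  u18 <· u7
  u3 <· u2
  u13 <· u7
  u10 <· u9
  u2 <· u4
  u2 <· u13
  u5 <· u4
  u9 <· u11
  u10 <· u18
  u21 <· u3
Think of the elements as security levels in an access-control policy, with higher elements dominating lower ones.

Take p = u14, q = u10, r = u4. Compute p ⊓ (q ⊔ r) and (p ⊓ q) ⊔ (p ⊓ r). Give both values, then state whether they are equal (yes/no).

q ⊔ r = u12, so p ⊓ (q ⊔ r) = u14 ⊓ u12 = u14.
p ⊓ q = u21 and p ⊓ r = u8, so (p ⊓ q) ⊔ (p ⊓ r) = u21 ⊔ u8 = u8.
Equal: no.

u14; u8; no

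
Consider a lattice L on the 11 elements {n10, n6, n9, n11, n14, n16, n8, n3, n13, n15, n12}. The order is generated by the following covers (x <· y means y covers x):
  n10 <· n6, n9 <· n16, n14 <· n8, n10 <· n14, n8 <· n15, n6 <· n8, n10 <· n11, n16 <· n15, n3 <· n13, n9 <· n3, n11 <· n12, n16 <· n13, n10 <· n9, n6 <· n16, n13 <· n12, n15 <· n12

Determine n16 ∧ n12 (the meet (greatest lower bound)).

n16

Common lower bounds of {n16, n12}: n10, n16, n6, n9.
The greatest among these is n16.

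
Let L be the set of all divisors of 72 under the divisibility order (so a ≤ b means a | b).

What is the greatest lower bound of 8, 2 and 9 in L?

1

In the divisibility order, the meet is the greatest common divisor: gcd(8, 2, 9) = 1.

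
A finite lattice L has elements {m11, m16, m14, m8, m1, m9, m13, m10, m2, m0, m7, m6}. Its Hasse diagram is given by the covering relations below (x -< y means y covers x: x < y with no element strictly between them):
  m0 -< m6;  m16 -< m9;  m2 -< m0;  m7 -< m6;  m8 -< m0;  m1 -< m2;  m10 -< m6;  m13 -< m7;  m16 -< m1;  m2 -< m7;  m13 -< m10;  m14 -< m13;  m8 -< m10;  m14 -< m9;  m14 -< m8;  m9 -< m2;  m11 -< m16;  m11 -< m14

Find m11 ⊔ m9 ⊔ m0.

m0

Common upper bounds of {m11, m9, m0}: m0, m6.
The least among these is m0.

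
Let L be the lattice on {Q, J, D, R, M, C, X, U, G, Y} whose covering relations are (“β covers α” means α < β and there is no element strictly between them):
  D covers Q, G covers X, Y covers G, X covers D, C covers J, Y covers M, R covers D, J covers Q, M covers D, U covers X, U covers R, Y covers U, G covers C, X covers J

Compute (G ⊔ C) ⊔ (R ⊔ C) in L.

Y

G ∨ C = G
R ∨ C = Y
G ∨ Y = Y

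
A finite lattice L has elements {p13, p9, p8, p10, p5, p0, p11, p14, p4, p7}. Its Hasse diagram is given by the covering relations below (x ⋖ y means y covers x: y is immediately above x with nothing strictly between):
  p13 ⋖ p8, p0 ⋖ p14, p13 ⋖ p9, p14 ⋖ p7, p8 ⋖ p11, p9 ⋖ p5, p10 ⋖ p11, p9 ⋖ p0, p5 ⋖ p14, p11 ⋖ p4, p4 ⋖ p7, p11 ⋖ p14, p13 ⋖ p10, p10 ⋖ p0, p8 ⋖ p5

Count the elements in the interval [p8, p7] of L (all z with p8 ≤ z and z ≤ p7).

6

The interval [p8, p7] = {p11, p14, p4, p5, p7, p8}, which has 6 elements.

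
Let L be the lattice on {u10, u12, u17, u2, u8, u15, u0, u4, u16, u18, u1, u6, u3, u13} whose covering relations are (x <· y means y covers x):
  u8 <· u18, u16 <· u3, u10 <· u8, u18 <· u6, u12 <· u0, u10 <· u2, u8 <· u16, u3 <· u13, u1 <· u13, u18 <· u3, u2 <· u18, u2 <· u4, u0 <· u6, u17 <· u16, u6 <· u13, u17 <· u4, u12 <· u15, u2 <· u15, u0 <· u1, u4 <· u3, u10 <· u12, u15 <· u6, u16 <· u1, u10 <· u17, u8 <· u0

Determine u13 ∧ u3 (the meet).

Common lower bounds of {u13, u3}: u10, u16, u17, u18, u2, u3, u4, u8.
The greatest among these is u3.

u3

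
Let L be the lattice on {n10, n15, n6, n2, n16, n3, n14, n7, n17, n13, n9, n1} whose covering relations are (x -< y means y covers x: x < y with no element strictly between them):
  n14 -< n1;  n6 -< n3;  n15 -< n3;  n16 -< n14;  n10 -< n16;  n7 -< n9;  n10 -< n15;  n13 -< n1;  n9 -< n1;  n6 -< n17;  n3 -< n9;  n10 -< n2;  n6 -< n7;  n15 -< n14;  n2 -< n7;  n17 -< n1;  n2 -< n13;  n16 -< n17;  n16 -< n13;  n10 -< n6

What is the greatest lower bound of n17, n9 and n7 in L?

Common lower bounds of {n17, n9, n7}: n10, n6.
The greatest among these is n6.

n6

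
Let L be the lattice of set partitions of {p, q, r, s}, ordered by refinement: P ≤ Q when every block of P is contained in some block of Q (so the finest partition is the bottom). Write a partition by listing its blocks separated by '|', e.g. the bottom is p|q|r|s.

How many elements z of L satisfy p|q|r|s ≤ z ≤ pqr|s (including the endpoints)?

The interval [p|q|r|s, pqr|s] = {pqr|s, pq|r|s, pr|q|s, p|qr|s, p|q|r|s}, which has 5 elements.

5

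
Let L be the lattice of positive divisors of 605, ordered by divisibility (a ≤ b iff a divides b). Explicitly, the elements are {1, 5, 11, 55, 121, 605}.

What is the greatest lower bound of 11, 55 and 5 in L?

1

Common lower bounds of {11, 55, 5}: 1.
The greatest among these is 1.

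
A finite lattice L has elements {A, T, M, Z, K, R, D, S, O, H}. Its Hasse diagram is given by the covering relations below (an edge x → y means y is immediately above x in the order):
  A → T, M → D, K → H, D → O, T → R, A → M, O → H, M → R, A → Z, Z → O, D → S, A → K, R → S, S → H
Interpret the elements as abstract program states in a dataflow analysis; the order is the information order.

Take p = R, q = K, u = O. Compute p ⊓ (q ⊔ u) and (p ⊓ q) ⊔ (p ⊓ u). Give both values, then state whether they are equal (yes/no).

R; M; no

q ⊔ u = H, so p ⊓ (q ⊔ u) = R ⊓ H = R.
p ⊓ q = A and p ⊓ u = M, so (p ⊓ q) ⊔ (p ⊓ u) = A ⊔ M = M.
Equal: no.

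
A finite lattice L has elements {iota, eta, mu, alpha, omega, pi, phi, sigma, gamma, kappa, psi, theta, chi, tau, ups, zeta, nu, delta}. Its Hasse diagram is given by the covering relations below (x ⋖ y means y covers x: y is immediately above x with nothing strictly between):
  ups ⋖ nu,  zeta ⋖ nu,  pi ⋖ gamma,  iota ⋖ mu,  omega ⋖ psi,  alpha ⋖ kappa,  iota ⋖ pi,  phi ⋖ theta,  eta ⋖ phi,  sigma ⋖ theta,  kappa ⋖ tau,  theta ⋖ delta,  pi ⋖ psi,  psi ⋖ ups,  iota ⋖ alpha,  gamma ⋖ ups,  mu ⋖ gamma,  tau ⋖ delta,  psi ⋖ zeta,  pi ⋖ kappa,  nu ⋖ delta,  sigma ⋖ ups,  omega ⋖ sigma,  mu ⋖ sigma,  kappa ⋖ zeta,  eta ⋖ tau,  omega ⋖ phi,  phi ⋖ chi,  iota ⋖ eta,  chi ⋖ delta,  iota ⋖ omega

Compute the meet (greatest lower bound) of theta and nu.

sigma

Common lower bounds of {theta, nu}: iota, mu, omega, sigma.
The greatest among these is sigma.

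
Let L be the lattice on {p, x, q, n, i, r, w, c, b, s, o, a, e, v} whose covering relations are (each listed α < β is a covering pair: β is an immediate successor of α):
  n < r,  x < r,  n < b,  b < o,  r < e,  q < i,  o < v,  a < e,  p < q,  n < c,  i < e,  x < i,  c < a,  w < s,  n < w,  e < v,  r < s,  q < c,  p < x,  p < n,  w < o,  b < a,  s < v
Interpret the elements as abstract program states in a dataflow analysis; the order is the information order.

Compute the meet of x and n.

Common lower bounds of {x, n}: p.
The greatest among these is p.

p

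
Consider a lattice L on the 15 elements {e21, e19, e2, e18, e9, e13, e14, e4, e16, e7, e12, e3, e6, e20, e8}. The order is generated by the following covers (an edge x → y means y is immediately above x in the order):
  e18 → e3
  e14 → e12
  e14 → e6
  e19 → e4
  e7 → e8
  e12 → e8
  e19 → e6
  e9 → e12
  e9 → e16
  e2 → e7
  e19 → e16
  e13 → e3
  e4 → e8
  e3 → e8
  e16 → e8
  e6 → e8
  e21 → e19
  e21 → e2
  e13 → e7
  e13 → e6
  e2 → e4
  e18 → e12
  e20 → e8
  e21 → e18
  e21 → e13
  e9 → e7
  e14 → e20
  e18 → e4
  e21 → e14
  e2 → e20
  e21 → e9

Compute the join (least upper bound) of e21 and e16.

e16

Common upper bounds of {e21, e16}: e16, e8.
The least among these is e16.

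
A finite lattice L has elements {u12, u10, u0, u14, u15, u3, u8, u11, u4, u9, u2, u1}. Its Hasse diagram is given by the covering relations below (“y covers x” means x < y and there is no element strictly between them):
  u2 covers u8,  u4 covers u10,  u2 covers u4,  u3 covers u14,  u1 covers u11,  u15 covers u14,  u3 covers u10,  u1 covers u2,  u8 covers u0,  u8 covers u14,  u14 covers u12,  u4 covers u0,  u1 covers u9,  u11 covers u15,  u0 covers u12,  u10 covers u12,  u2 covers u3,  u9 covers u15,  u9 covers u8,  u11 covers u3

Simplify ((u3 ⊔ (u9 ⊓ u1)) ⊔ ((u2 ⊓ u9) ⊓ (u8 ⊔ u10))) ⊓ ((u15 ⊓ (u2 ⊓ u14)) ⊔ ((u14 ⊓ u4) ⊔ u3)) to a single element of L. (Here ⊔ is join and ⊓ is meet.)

u3

u9 ∧ u1 = u9
u3 ∨ u9 = u1
u2 ∧ u9 = u8
u8 ∨ u10 = u2
u8 ∧ u2 = u8
u1 ∨ u8 = u1
u2 ∧ u14 = u14
u15 ∧ u14 = u14
u14 ∧ u4 = u12
u12 ∨ u3 = u3
u14 ∨ u3 = u3
u1 ∧ u3 = u3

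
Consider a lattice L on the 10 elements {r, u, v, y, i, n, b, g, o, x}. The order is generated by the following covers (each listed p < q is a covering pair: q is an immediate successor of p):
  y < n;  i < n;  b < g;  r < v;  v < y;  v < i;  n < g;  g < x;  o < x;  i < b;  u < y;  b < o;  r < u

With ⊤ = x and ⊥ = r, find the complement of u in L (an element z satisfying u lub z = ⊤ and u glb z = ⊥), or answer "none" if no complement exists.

Need z with u ∨ z = x and u ∧ z = r.
Checking each element gives: o.

o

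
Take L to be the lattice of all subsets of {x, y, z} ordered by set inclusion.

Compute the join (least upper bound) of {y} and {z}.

{y,z}

Under ⊆, join is union: {y} ∪ {z} = {y,z}.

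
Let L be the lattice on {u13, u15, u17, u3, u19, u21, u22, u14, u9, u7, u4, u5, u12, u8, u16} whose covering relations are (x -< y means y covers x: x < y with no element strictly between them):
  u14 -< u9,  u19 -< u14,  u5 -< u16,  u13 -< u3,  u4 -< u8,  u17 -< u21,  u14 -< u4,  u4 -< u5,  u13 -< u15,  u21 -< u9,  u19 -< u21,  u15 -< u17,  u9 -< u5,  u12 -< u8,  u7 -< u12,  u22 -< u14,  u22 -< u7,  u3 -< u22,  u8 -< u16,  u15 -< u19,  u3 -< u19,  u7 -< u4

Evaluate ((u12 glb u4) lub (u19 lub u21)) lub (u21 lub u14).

u5

u12 ∧ u4 = u7
u19 ∨ u21 = u21
u7 ∨ u21 = u5
u21 ∨ u14 = u9
u5 ∨ u9 = u5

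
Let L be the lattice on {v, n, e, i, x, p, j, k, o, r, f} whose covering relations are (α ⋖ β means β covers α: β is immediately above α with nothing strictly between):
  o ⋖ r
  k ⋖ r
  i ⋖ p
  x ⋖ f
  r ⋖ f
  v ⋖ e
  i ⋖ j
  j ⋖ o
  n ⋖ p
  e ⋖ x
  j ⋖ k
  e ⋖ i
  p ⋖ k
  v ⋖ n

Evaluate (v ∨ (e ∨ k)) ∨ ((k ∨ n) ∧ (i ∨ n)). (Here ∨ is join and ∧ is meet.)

k

e ∨ k = k
v ∨ k = k
k ∨ n = k
i ∨ n = p
k ∧ p = p
k ∨ p = k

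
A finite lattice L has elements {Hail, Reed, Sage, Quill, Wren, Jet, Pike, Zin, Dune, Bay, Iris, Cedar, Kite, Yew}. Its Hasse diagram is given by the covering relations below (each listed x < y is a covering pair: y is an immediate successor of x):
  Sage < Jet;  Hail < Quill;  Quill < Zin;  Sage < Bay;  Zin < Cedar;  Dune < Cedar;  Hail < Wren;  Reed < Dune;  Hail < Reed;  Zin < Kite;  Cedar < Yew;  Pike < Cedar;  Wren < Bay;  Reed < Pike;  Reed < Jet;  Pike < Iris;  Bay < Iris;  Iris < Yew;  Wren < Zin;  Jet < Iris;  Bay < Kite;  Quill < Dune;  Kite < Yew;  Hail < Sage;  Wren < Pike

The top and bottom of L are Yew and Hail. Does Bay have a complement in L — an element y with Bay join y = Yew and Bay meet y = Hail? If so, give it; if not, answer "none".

Dune

Need y with Bay ∨ y = Yew and Bay ∧ y = Hail.
Checking each element gives: Dune.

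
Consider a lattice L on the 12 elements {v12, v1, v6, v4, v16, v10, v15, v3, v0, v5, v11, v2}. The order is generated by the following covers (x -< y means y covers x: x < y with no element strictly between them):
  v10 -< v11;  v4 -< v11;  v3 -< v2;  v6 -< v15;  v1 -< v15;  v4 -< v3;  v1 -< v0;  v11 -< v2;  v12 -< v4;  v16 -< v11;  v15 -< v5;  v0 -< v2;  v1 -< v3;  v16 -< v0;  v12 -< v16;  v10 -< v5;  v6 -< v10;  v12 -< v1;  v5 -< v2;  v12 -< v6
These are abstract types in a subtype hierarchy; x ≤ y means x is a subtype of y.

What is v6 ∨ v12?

v6

Common upper bounds of {v6, v12}: v10, v11, v15, v2, v5, v6.
The least among these is v6.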